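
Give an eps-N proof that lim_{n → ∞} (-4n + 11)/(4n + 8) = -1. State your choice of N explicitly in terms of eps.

Fix eps > 0. For n ≥ 1, |(-4n + 11)/(4n + 8) + 1| = |76|/(4(4n + 8)) = 76/(4(4n + 8)).
Since 4n + 8 ≥ 4n for n ≥ 1, this is ≤ 76/(4·4n) = (19/4)/n.
So |(-4n + 11)/(4n + 8) + 1| < eps whenever n > (19/4)/eps.
Take N = (19/4)/eps. If n > N then |(-4n + 11)/(4n + 8) + 1| ≤ (19/4)/n < eps.

N = (19/4)/eps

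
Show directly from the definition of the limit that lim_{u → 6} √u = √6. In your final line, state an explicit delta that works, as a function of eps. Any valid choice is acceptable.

Let eps > 0. We want delta > 0 such that 0 < |u − 6| < delta implies |√u − √6| < eps.
Multiplying by the conjugate, |√u − √6| = |u − 6|/(√u + √6).
Restrict delta ≤ 6 so that |u − 6| < 6 forces u > 0, and then √u + √6 > √6.
Hence |√u − √6| < |u − 6|/√6, which is < eps once |u − 6| < √6·eps.
Take delta = min(6, √6·eps). If 0 < |u − 6| < delta then u > 0 and |√u − √6| < |u − 6|/√6 < eps.

delta = min(6, √6·eps)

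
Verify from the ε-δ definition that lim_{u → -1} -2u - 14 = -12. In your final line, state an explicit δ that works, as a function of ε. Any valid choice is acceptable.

Let ε > 0 be given. We need δ > 0 so that 0 < |u + 1| < δ implies |(-2u - 14) + 12| < ε.
|(-2u - 14) + 12| = |-2u - 2| = 2|u + 1|.
Thus it suffices that |u + 1| < ε/2.
Take δ = ε/2. If 0 < |u + 1| < δ then |(-2u - 14) + 12| = 2|u + 1| < 2·(ε/2) = ε.

δ = ε/2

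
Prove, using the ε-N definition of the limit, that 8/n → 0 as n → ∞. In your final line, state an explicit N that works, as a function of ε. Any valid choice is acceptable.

N = 8/ε

Suppose ε > 0. For n ≥ 1, |8/n − 0| = 8/(n) ≤ 8/n.
We need 8/n < ε, i.e. n > 8/ε.
Take N = 8/ε. If n > N then |8/n| ≤ 8/n < ε.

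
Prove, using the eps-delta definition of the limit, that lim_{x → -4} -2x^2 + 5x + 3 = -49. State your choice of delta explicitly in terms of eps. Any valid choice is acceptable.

Fix eps > 0. We want delta > 0 such that 0 < |x + 4| < delta implies |(-2x^2 + 5x + 3) + 49| < eps.
(-2x^2 + 5x + 3) + 49 = -2x^2 + 5x + 52 = (x + 4)(-2x + 13).
So |(-2x^2 + 5x + 3) + 49| = |x + 4|·|-2x + 13|.
Require delta ≤ 2. Then |x + 4| < 2 gives |x| < 6, and by the triangle inequality |-2x + 13| ≤ 2·6 + 13 = 25.
Hence |(-2x^2 + 5x + 3) + 49| ≤ 25|x + 4| < eps provided |x + 4| < eps/25.
Choosing delta = min(2, eps/25) ensures both conditions, hence |(-2x^2 + 5x + 3) + 49| < eps.

delta = min(2, eps/25)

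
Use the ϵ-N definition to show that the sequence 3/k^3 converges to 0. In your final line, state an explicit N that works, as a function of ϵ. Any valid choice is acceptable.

Suppose ϵ > 0. For k ≥ 1, |3/k^3 − 0| = 3/k^3.
3/k^3 < ϵ ⇔ k^3 > 3/ϵ ⇔ k > (3/ϵ)^{1/3}.
Take N = (3/ϵ)^{1/3}. Then k > N implies 3/k^3 < ϵ.

N = (3/ϵ)^{1/3}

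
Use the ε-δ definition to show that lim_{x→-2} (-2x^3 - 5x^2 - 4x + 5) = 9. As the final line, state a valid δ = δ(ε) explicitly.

δ = min(2, ε/38)

Let ε > 0. We want δ > 0 such that 0 < |x + 2| < δ implies |(-2x^3 - 5x^2 - 4x + 5) − 9| < ε.
(-2x^3 - 5x^2 - 4x + 5) − 9 = -2x^3 - 5x^2 - 4x - 4 = (x + 2)(-2x^2 - x - 2).
So |(-2x^3 - 5x^2 - 4x + 5) − 9| = |x + 2|·|-2x^2 - x - 2|.
Assume first that |x + 2| < 2, so |x| < 4. Then |-2x^2 - x - 2| ≤ 2·4^2 + 4 + 2 = 38.
Hence |(-2x^3 - 5x^2 - 4x + 5) − 9| ≤ 38|x + 2| < ε provided |x + 2| < ε/38.
Take δ = min(2, ε/38). Then 0 < |x + 2| < δ gives both |x + 2| < 2 and |x + 2| < ε/38, so |(-2x^3 - 5x^2 - 4x + 5) − 9| < ε.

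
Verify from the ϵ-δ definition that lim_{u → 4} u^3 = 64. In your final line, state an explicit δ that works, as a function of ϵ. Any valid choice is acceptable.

Fix ϵ > 0. We seek δ > 0 with 0 < |u − 4| < δ ⇒ |u^3 − 64| < ϵ.
Factor: u^3 − 64 = (u − 4)(u^2 + 4u + 16), so |u^3 − 64| = |u − 4|·|u^2 + 4u + 16|.
Impose δ ≤ 1 so that |u| < 5; then |u^2 + 4u + 16| ≤ 61.
Hence |u^3 − 64| ≤ 61|u − 4|, which is < ϵ once |u − 4| < ϵ/61.
Take δ = min(1, ϵ/61). If 0 < |u − 4| < δ then both bounds hold and |u^3 − 64| ≤ 61|u − 4| < 61·(ϵ/61) = ϵ.

δ = min(1, ϵ/61)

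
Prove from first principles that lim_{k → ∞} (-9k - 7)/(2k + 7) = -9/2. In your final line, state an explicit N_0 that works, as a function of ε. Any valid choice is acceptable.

Suppose ε > 0. For k ≥ 1, |(-9k - 7)/(2k + 7) + 9/2| = |49|/(2(2k + 7)) = 49/(2(2k + 7)).
Since 2k + 7 ≥ 2k for k ≥ 1, this is ≤ 49/(2·2k) = (49/4)/k.
So |(-9k - 7)/(2k + 7) + 9/2| < ε whenever k > (49/4)/ε.
Take N_0 = (49/4)/ε. If k > N_0 then |(-9k - 7)/(2k + 7) + 9/2| ≤ (49/4)/k < ε.

N_0 = (49/4)/ε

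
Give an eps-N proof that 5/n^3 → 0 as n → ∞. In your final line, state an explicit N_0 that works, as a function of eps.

N_0 = (5/eps)^{1/3}

Let eps > 0. For n ≥ 1, |5/n^3 − 0| = 5/n^3.
5/n^3 < eps ⇔ n^3 > 5/eps ⇔ n > (5/eps)^{1/3}.
Take N_0 = (5/eps)^{1/3}. Then n > N_0 implies 5/n^3 < eps.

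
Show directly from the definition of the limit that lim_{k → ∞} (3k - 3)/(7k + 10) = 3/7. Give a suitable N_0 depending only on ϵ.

N_0 = (51/49)/ϵ

Let ϵ > 0 be given. For k ≥ 1, |(3k - 3)/(7k + 10) − (3/7)| = |-51|/(7(7k + 10)) = 51/(7(7k + 10)).
Since 7k + 10 ≥ 7k for k ≥ 1, this is ≤ 51/(7·7k) = (51/49)/k.
So |(3k - 3)/(7k + 10) − (3/7)| < ϵ whenever k > (51/49)/ϵ.
Take N_0 = (51/49)/ϵ. If k > N_0 then |(3k - 3)/(7k + 10) − (3/7)| ≤ (51/49)/k < ϵ.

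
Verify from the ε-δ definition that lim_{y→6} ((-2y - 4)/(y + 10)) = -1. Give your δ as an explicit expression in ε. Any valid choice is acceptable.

Let ε > 0. We want δ > 0 with 0 < |y − 6| < δ ⇒ |(-2y - 4)/(y + 10) + 1| < ε.
Combining over a common denominator, (-2y - 4)/(y + 10) + 1 = [(-2y - 4)·16 − (-16)·(y + 10)] / [16·(y + 10)] = -16(y − 6) / (16(y + 10)).
So |(-2y - 4)/(y + 10) + 1| = 16|y − 6| / (16·|y + 10|).
Require δ ≤ 8, so |y + 10| ≥ |16| − |y − 6| > 16 − 8 = 8.
Hence |(-2y - 4)/(y + 10) + 1| < 16|y − 6|/(16·8) = (1/8)|y − 6|, which is < ε once |y − 6| < 8ε.
Take δ = min(8, 8ε). Then 0 < |y − 6| < δ forces both bounds, so |(-2y - 4)/(y + 10) + 1| < ε.

δ = min(8, 8ε)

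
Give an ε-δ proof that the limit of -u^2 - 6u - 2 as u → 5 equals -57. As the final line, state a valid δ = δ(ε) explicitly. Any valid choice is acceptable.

δ = min(1, ε/17)

Let ε > 0. We want δ > 0 such that 0 < |u − 5| < δ implies |(-u^2 - 6u - 2) + 57| < ε.
(-u^2 - 6u - 2) + 57 = -u^2 - 6u + 55 = (u − 5)(-u - 11).
So |(-u^2 - 6u - 2) + 57| = |u − 5|·|-u - 11|.
Assume first that |u − 5| < 1, so |u| < 6. Then |-u - 11| ≤ 6 + 11 = 17.
Hence |(-u^2 - 6u - 2) + 57| ≤ 17|u − 5| < ε provided |u − 5| < ε/17.
Choosing δ = min(1, ε/17) ensures both conditions, hence |(-u^2 - 6u - 2) + 57| < ε.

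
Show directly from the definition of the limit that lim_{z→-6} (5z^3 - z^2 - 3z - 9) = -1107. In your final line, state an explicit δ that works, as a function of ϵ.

Fix ϵ > 0. We want δ > 0 such that 0 < |z + 6| < δ implies |(5z^3 - z^2 - 3z - 9) + 1107| < ϵ.
(5z^3 - z^2 - 3z - 9) + 1107 = 5z^3 - z^2 - 3z + 1098 = (z + 6)(5z^2 - 31z + 183).
So |(5z^3 - z^2 - 3z - 9) + 1107| = |z + 6|·|5z^2 - 31z + 183|.
Assume first that |z + 6| < 2, so |z| < 8. Then |5z^2 - 31z + 183| ≤ 5·8^2 + 31·8 + 183 = 751.
Hence |(5z^3 - z^2 - 3z - 9) + 1107| ≤ 751|z + 6| < ϵ provided |z + 6| < ϵ/751.
Take δ = min(2, ϵ/751). Then 0 < |z + 6| < δ gives both |z + 6| < 2 and |z + 6| < ϵ/751, so |(5z^3 - z^2 - 3z - 9) + 1107| < ϵ.

δ = min(2, ϵ/751)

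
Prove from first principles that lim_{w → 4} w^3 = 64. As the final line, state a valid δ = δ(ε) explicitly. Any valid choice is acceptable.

Let ε > 0 be given. We seek δ > 0 with 0 < |w − 4| < δ ⇒ |w^3 − 64| < ε.
Factor: w^3 − 64 = (w − 4)(w^2 + 4w + 16), so |w^3 − 64| = |w − 4|·|w^2 + 4w + 16|.
Restrict δ ≤ 1. Then |w − 4| < 1 gives |w| < 5, so by the triangle inequality |w^2 + 4w + 16| ≤ 5^2 + 4·5 + 16 = 61.
Hence |w^3 − 64| ≤ 61|w − 4|, which is < ε once |w − 4| < ε/61.
Take δ = min(1, ε/61). If 0 < |w − 4| < δ then both bounds hold and |w^3 − 64| ≤ 61|w − 4| < 61·(ε/61) = ε.

δ = min(1, ε/61)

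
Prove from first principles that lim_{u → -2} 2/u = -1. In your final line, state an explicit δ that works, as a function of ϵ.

δ = min(1, ϵ)

Fix ϵ > 0. We seek δ > 0 such that 0 < |u + 2| < δ implies |2/u + 1| < ϵ.
|2/u + 1| = 2·|-2 − u|/(2·|u|) = 2|u + 2|/(2|u|).
Restrict δ ≤ 1. Then |u + 2| < 1 gives |u| > 1, so 2|u| > 2.
Then |2/u + 1| < 2|u + 2|/2, which is < ϵ when |u + 2| < ϵ.
Take δ = min(1, ϵ). Then 0 < |u + 2| < δ gives both |u + 2| < 1 and |u + 2| < ϵ, so |2/u + 1| < ϵ.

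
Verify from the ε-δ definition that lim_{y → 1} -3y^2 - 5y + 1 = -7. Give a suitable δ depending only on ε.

δ = min(1, ε/14)

Suppose ε > 0. We want δ > 0 such that 0 < |y − 1| < δ implies |(-3y^2 - 5y + 1) + 7| < ε.
(-3y^2 - 5y + 1) + 7 = -3y^2 - 5y + 8 = (y − 1)(-3y - 8).
So |(-3y^2 - 5y + 1) + 7| = |y − 1|·|-3y - 8|.
Require δ ≤ 1. Then |y − 1| < 1 gives |y| < 2, and by the triangle inequality |-3y - 8| ≤ 3·2 + 8 = 14.
Hence |(-3y^2 - 5y + 1) + 7| ≤ 14|y − 1| < ε provided |y − 1| < ε/14.
Take δ = min(1, ε/14). Then 0 < |y − 1| < δ gives both |y − 1| < 1 and |y − 1| < ε/14, so |(-3y^2 - 5y + 1) + 7| < ε.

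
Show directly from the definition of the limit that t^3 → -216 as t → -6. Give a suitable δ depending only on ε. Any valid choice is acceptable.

Suppose ε > 0. We seek δ > 0 with 0 < |t + 6| < δ ⇒ |t^3 + 216| < ε.
Factor: t^3 + 216 = (t + 6)(t^2 - 6t + 36), so |t^3 + 216| = |t + 6|·|t^2 - 6t + 36|.
Impose δ ≤ 1 so that |t| < 7; then |t^2 - 6t + 36| ≤ 127.
Hence |t^3 + 216| ≤ 127|t + 6|, which is < ε once |t + 6| < ε/127.
Take δ = min(1, ε/127). If 0 < |t + 6| < δ then both bounds hold and |t^3 + 216| ≤ 127|t + 6| < 127·(ε/127) = ε.

δ = min(1, ε/127)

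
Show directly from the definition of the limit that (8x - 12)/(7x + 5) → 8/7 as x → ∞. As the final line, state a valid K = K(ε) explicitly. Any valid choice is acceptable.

K = (124/49)/ε

Let ε > 0 be given. We seek K > 0 such that x > K implies |(8x - 12)/(7x + 5) − (8/7)| < ε.
(8x - 12)/(7x + 5) − (8/7) = (7(8x - 12) − 8(7x + 5)) / (7(7x + 5)) = -124/(7(7x + 5)).
For x > 0 we have 7x + 5 > 7x, so |(8x - 12)/(7x + 5) − (8/7)| = 124/(7(7x + 5)) < 124/(7·7x) = (124/49)/x.
Thus |(8x - 12)/(7x + 5) − (8/7)| < ε whenever x > (124/49)/ε.
Take K = (124/49)/ε. If x > K then |(8x - 12)/(7x + 5) − (8/7)| < (124/49)/x < ε.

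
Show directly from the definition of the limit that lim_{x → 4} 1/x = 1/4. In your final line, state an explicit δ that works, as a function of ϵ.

δ = min(2, 8ϵ)

Let ϵ > 0. We seek δ > 0 such that 0 < |x − 4| < δ implies |1/x − (1/4)| < ϵ.
|1/x − (1/4)| = |4 − x|/(4·|x|) = |x − 4|/(4|x|).
Restrict δ ≤ 2. Then |x − 4| < 2 gives |x| > 2, so 4|x| > 8.
Then |1/x − (1/4)| < |x − 4|/8, which is < ϵ when |x − 4| < 8ϵ.
Take δ = min(2, 8ϵ). Then 0 < |x − 4| < δ gives both |x − 4| < 2 and |x − 4| < 8ϵ, so |1/x − (1/4)| < ϵ.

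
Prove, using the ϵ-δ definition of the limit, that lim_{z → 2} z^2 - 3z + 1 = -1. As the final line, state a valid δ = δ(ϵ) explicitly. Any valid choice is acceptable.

δ = min(1, ϵ/4)

Suppose ϵ > 0. We want δ > 0 such that 0 < |z − 2| < δ implies |(z^2 - 3z + 1) + 1| < ϵ.
(z^2 - 3z + 1) + 1 = z^2 - 3z + 2 = (z − 2)(z - 1).
So |(z^2 - 3z + 1) + 1| = |z − 2|·|z - 1|.
Require δ ≤ 1. Then |z − 2| < 1 gives |z| < 3, and by the triangle inequality |z - 1| ≤ 3 + 1 = 4.
Hence |(z^2 - 3z + 1) + 1| ≤ 4|z − 2| < ϵ provided |z − 2| < ϵ/4.
Take δ = min(1, ϵ/4). Then 0 < |z − 2| < δ gives both |z − 2| < 1 and |z − 2| < ϵ/4, so |(z^2 - 3z + 1) + 1| < ϵ.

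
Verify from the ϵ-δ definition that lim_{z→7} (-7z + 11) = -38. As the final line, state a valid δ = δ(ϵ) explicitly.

Fix ϵ > 0. We need δ > 0 so that 0 < |z − 7| < δ implies |(-7z + 11) + 38| < ϵ.
Since (-7z + 11) + 38 = -7(z − 7), we have |(-7z + 11) + 38| = 7|z − 7|.
So 7|z − 7| < ϵ exactly when |z − 7| < ϵ/7.
Choosing δ = ϵ/7 gives |(-7z + 11) + 38| = 7|z − 7| < ϵ whenever |z − 7| < δ.

δ = ϵ/7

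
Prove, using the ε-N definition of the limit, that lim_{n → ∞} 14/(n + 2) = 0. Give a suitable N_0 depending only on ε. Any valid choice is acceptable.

Let ε > 0 be given. For n ≥ 1, |14/(n + 2) − 0| = 14/(n + 2) ≤ 14/n.
We need 14/n < ε, i.e. n > 14/ε.
Take N_0 = 14/ε. If n > N_0 then |14/(n + 2)| ≤ 14/n < ε.

N_0 = 14/ε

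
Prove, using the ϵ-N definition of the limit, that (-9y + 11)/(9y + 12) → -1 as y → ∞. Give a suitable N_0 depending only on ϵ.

N_0 = (23/9)/ϵ

Let ϵ > 0. We seek N_0 > 0 such that y > N_0 implies |(-9y + 11)/(9y + 12) + 1| < ϵ.
(-9y + 11)/(9y + 12) + 1 = (9(-9y + 11) − (-9)(9y + 12)) / (9(9y + 12)) = 207/(9(9y + 12)).
For y > 0 we have 9y + 12 > 9y, so |(-9y + 11)/(9y + 12) + 1| = 207/(9(9y + 12)) < 207/(9·9y) = (23/9)/y.
Thus |(-9y + 11)/(9y + 12) + 1| < ϵ whenever y > (23/9)/ϵ.
Take N_0 = (23/9)/ϵ. If y > N_0 then |(-9y + 11)/(9y + 12) + 1| < (23/9)/y < ϵ.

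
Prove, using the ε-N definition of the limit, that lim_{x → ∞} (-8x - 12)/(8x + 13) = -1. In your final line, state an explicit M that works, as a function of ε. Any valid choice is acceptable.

Let ε > 0. We seek M > 0 such that x > M implies |(-8x - 12)/(8x + 13) + 1| < ε.
(-8x - 12)/(8x + 13) + 1 = (8(-8x - 12) − (-8)(8x + 13)) / (8(8x + 13)) = 8/(8(8x + 13)).
For x > 0 we have 8x + 13 > 8x, so |(-8x - 12)/(8x + 13) + 1| = 8/(8(8x + 13)) < 8/(8·8x) = (1/8)/x.
Thus |(-8x - 12)/(8x + 13) + 1| < ε whenever x > (1/8)/ε.
Take M = (1/8)/ε. If x > M then |(-8x - 12)/(8x + 13) + 1| < (1/8)/x < ε.

M = (1/8)/ε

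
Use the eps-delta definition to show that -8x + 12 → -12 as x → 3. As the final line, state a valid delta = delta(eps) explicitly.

delta = eps/8

Fix eps > 0. We need delta > 0 so that 0 < |x − 3| < delta implies |(-8x + 12) + 12| < eps.
Since (-8x + 12) + 12 = -8(x − 3), we have |(-8x + 12) + 12| = 8|x − 3|.
So 8|x − 3| < eps exactly when |x − 3| < eps/8.
Choosing delta = eps/8 gives |(-8x + 12) + 12| = 8|x − 3| < eps whenever |x − 3| < delta.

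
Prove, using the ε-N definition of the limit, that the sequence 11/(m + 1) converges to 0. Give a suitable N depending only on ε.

N = 11/ε

Fix ε > 0. For m ≥ 1, |11/(m + 1) − 0| = 11/(m + 1) ≤ 11/m.
We need 11/m < ε, i.e. m > 11/ε.
Take N = 11/ε. If m > N then |11/(m + 1)| ≤ 11/m < ε.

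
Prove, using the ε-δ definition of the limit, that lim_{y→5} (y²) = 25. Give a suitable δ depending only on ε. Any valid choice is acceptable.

δ = min(2, ε/12)

Suppose ε > 0. We seek δ > 0 with 0 < |y − 5| < δ ⇒ |y² − 25| < ε.
Factor: y² − 25 = (y − 5)(y + 5), so |y² − 25| = |y − 5|·|y + 5|.
Impose δ ≤ 2 so that |y| < 7; then |y + 5| ≤ 12.
Hence |y² − 25| ≤ 12|y − 5|, which is < ε once |y − 5| < ε/12.
Take δ = min(2, ε/12). If 0 < |y − 5| < δ then both bounds hold and |y² − 25| ≤ 12|y − 5| < 12·(ε/12) = ε.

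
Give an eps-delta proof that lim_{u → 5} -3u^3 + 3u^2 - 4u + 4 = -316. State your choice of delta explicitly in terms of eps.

Suppose eps > 0. We want delta > 0 such that 0 < |u − 5| < delta implies |(-3u^3 + 3u^2 - 4u + 4) + 316| < eps.
(-3u^3 + 3u^2 - 4u + 4) + 316 = -3u^3 + 3u^2 - 4u + 320 = (u − 5)(-3u^2 - 12u - 64).
So |(-3u^3 + 3u^2 - 4u + 4) + 316| = |u − 5|·|-3u^2 - 12u - 64|.
Assume first that |u − 5| < 1, so |u| < 6. Then |-3u^2 - 12u - 64| ≤ 3·6^2 + 12·6 + 64 = 244.
Hence |(-3u^3 + 3u^2 - 4u + 4) + 316| ≤ 244|u − 5| < eps provided |u − 5| < eps/244.
Choosing delta = min(1, eps/244) ensures both conditions, hence |(-3u^3 + 3u^2 - 4u + 4) + 316| < eps.

delta = min(1, eps/244)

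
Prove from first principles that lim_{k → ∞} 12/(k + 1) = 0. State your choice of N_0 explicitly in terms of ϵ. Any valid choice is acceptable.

Let ϵ > 0 be given. For k ≥ 1, |12/(k + 1) − 0| = 12/(k + 1) ≤ 12/k.
We need 12/k < ϵ, i.e. k > 12/ϵ.
Take N_0 = 12/ϵ. If k > N_0 then |12/(k + 1)| ≤ 12/k < ϵ.

N_0 = 12/ϵ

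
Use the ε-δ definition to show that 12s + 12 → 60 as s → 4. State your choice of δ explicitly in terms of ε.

δ = ε/12

Let ε > 0. We need δ > 0 so that 0 < |s − 4| < δ implies |(12s + 12) − 60| < ε.
|(12s + 12) − 60| = |12s - 48| = 12|s − 4|.
So 12|s − 4| < ε exactly when |s − 4| < ε/12.
Take δ = ε/12. If 0 < |s − 4| < δ then |(12s + 12) − 60| = 12|s − 4| < 12·(ε/12) = ε.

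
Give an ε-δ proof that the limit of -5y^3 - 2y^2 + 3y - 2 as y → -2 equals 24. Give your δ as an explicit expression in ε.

Let ε > 0 be given. We want δ > 0 such that 0 < |y + 2| < δ implies |(-5y^3 - 2y^2 + 3y - 2) − 24| < ε.
(-5y^3 - 2y^2 + 3y - 2) − 24 = -5y^3 - 2y^2 + 3y - 26 = (y + 2)(-5y^2 + 8y - 13).
So |(-5y^3 - 2y^2 + 3y - 2) − 24| = |y + 2|·|-5y^2 + 8y - 13|.
Require δ ≤ 2. Then |y + 2| < 2 gives |y| < 4, and by the triangle inequality |-5y^2 + 8y - 13| ≤ 5·4^2 + 8·4 + 13 = 125.
Hence |(-5y^3 - 2y^2 + 3y - 2) − 24| ≤ 125|y + 2| < ε provided |y + 2| < ε/125.
Take δ = min(2, ε/125). Then 0 < |y + 2| < δ gives both |y + 2| < 2 and |y + 2| < ε/125, so |(-5y^3 - 2y^2 + 3y - 2) − 24| < ε.

δ = min(2, ε/125)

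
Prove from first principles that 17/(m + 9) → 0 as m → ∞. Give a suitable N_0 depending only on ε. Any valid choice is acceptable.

Suppose ε > 0. For m ≥ 1, |17/(m + 9) − 0| = 17/(m + 9) ≤ 17/m.
We need 17/m < ε, i.e. m > 17/ε.
Take N_0 = 17/ε. If m > N_0 then |17/(m + 9)| ≤ 17/m < ε.

N_0 = 17/ε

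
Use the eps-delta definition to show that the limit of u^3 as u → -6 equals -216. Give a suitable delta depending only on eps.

delta = min(1, eps/127)

Let eps > 0. We seek delta > 0 with 0 < |u + 6| < delta ⇒ |u^3 + 216| < eps.
Factor: u^3 + 216 = (u + 6)(u^2 - 6u + 36), so |u^3 + 216| = |u + 6|·|u^2 - 6u + 36|.
Restrict delta ≤ 1. Then |u + 6| < 1 gives |u| < 7, so by the triangle inequality |u^2 - 6u + 36| ≤ 7^2 + 6·7 + 36 = 127.
Hence |u^3 + 216| ≤ 127|u + 6|, which is < eps once |u + 6| < eps/127.
Take delta = min(1, eps/127). If 0 < |u + 6| < delta then both bounds hold and |u^3 + 216| ≤ 127|u + 6| < 127·(eps/127) = eps.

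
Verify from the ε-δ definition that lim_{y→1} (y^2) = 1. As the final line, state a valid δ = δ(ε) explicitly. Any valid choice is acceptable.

δ = min(1, ε/3)

Let ε > 0. We seek δ > 0 with 0 < |y − 1| < δ ⇒ |y^2 − 1| < ε.
Factor: y^2 − 1 = (y − 1)(y + 1), so |y^2 − 1| = |y − 1|·|y + 1|.
Impose δ ≤ 1 so that |y| < 2; then |y + 1| ≤ 3.
Hence |y^2 − 1| ≤ 3|y − 1|, which is < ε once |y − 1| < ε/3.
Take δ = min(1, ε/3). If 0 < |y − 1| < δ then both bounds hold and |y^2 − 1| ≤ 3|y − 1| < 3·(ε/3) = ε.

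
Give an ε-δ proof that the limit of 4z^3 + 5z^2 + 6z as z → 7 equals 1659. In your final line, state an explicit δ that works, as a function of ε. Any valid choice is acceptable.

δ = min(1, ε/757)

Let ε > 0 be given. We want δ > 0 such that 0 < |z − 7| < δ implies |(4z^3 + 5z^2 + 6z) − 1659| < ε.
(4z^3 + 5z^2 + 6z) − 1659 = 4z^3 + 5z^2 + 6z - 1659 = (z − 7)(4z^2 + 33z + 237).
So |(4z^3 + 5z^2 + 6z) − 1659| = |z − 7|·|4z^2 + 33z + 237|.
Assume first that |z − 7| < 1, so |z| < 8. Then |4z^2 + 33z + 237| ≤ 4·8^2 + 33·8 + 237 = 757.
Hence |(4z^3 + 5z^2 + 6z) − 1659| ≤ 757|z − 7| < ε provided |z − 7| < ε/757.
Take δ = min(1, ε/757). Then 0 < |z − 7| < δ gives both |z − 7| < 1 and |z − 7| < ε/757, so |(4z^3 + 5z^2 + 6z) − 1659| < ε.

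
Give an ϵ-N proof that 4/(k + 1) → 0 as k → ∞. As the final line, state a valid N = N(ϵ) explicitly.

Let ϵ > 0. For k ≥ 1, |4/(k + 1) − 0| = 4/(k + 1) ≤ 4/k.
We need 4/k < ϵ, i.e. k > 4/ϵ.
Take N = 4/ϵ. If k > N then |4/(k + 1)| ≤ 4/k < ϵ.

N = 4/ϵ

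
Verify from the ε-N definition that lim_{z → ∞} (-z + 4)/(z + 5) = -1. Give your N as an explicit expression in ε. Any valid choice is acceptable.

N = 9/ε

Fix ε > 0. We seek N > 0 such that z > N implies |(-z + 4)/(z + 5) + 1| < ε.
(-z + 4)/(z + 5) + 1 = ((-z + 4) − (-1)(z + 5)) / ((z + 5)) = 9/((z + 5)).
For z > 0 we have z + 5 > z, so |(-z + 4)/(z + 5) + 1| = 9/((z + 5)) < 9/(z) = 9/z.
Thus |(-z + 4)/(z + 5) + 1| < ε whenever z > 9/ε.
Take N = 9/ε. If z > N then |(-z + 4)/(z + 5) + 1| < 9/z < ε.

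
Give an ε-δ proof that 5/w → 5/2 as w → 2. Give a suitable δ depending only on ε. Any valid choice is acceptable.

δ = min(1, (2/5)ε)

Fix ε > 0. We seek δ > 0 such that 0 < |w − 2| < δ implies |5/w − (5/2)| < ε.
|5/w − (5/2)| = 5·|2 − w|/(2·|w|) = 5|w − 2|/(2|w|).
Restrict δ ≤ 1. Then |w − 2| < 1 gives |w| > 1, so 2|w| > 2.
Then |5/w − (5/2)| < 5|w − 2|/2, which is < ε when |w − 2| < (2/5)ε.
Take δ = min(1, (2/5)ε). Then 0 < |w − 2| < δ gives both |w − 2| < 1 and |w − 2| < (2/5)ε, so |5/w − (5/2)| < ε.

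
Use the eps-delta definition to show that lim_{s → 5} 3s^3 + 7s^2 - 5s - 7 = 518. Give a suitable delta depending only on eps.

Let eps > 0 be given. We want delta > 0 such that 0 < |s − 5| < delta implies |(3s^3 + 7s^2 - 5s - 7) − 518| < eps.
(3s^3 + 7s^2 - 5s - 7) − 518 = 3s^3 + 7s^2 - 5s - 525 = (s − 5)(3s^2 + 22s + 105).
So |(3s^3 + 7s^2 - 5s - 7) − 518| = |s − 5|·|3s^2 + 22s + 105|.
Require delta ≤ 1. Then |s − 5| < 1 gives |s| < 6, and by the triangle inequality |3s^2 + 22s + 105| ≤ 3·6^2 + 22·6 + 105 = 345.
Hence |(3s^3 + 7s^2 - 5s - 7) − 518| ≤ 345|s − 5| < eps provided |s − 5| < eps/345.
Take delta = min(1, eps/345). Then 0 < |s − 5| < delta gives both |s − 5| < 1 and |s − 5| < eps/345, so |(3s^3 + 7s^2 - 5s - 7) − 518| < eps.

delta = min(1, eps/345)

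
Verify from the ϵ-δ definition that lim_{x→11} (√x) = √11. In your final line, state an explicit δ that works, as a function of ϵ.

Let ϵ > 0 be given. We want δ > 0 such that 0 < |x − 11| < δ implies |√x − √11| < ϵ.
Multiplying by the conjugate, |√x − √11| = |x − 11|/(√x + √11).
Restrict δ ≤ 11 so that |x − 11| < 11 forces x > 0, and then √x + √11 > √11.
Hence |√x − √11| < |x − 11|/√11, which is < ϵ once |x − 11| < √11·ϵ.
Take δ = min(11, √11·ϵ). If 0 < |x − 11| < δ then x > 0 and |√x − √11| < |x − 11|/√11 < ϵ.

δ = min(11, √11·ϵ)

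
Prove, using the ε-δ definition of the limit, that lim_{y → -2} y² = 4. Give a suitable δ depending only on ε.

Let ε > 0 be given. We seek δ > 0 with 0 < |y + 2| < δ ⇒ |y² − 4| < ε.
Factor: y² − 4 = (y + 2)(y - 2), so |y² − 4| = |y + 2|·|y - 2|.
Restrict δ ≤ 1. Then |y + 2| < 1 gives |y| < 3, so by the triangle inequality |y - 2| ≤ 3 + 2 = 5.
Hence |y² − 4| ≤ 5|y + 2|, which is < ε once |y + 2| < ε/5.
Take δ = min(1, ε/5). If 0 < |y + 2| < δ then both bounds hold and |y² − 4| ≤ 5|y + 2| < 5·(ε/5) = ε.

δ = min(1, ε/5)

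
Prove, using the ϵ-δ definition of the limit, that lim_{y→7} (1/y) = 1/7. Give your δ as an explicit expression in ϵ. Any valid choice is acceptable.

δ = min(7/2, (49/2)ϵ)

Suppose ϵ > 0. We seek δ > 0 such that 0 < |y − 7| < δ implies |1/y − (1/7)| < ϵ.
|1/y − (1/7)| = |7 − y|/(7·|y|) = |y − 7|/(7|y|).
Require δ ≤ 7/2 so that |y| > 7 − 7/2 = 7/2, hence 7|y| > 49/2.
Then |1/y − (1/7)| < |y − 7|/(49/2), which is < ϵ when |y − 7| < (49/2)ϵ.
Take δ = min(7/2, (49/2)ϵ). Then 0 < |y − 7| < δ gives both |y − 7| < 7/2 and |y − 7| < (49/2)ϵ, so |1/y − (1/7)| < ϵ.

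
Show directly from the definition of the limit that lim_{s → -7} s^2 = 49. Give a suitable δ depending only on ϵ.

Suppose ϵ > 0. We seek δ > 0 with 0 < |s + 7| < δ ⇒ |s^2 − 49| < ϵ.
Factor: s^2 − 49 = (s + 7)(s - 7), so |s^2 − 49| = |s + 7|·|s - 7|.
Restrict δ ≤ 1. Then |s + 7| < 1 gives |s| < 8, so by the triangle inequality |s - 7| ≤ 8 + 7 = 15.
Hence |s^2 − 49| ≤ 15|s + 7|, which is < ϵ once |s + 7| < ϵ/15.
Take δ = min(1, ϵ/15). If 0 < |s + 7| < δ then both bounds hold and |s^2 − 49| ≤ 15|s + 7| < 15·(ϵ/15) = ϵ.

δ = min(1, ϵ/15)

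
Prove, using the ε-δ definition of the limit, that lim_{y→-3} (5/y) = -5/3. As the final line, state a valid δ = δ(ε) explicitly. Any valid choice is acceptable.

Let ε > 0 be given. We seek δ > 0 such that 0 < |y + 3| < δ implies |5/y + 5/3| < ε.
|5/y + 5/3| = 5·|-3 − y|/(3·|y|) = 5|y + 3|/(3|y|).
Require δ ≤ 3/2 so that |y| > 3 − 3/2 = 3/2, hence 3|y| > 9/2.
Then |5/y + 5/3| < 5|y + 3|/(9/2), which is < ε when |y + 3| < (9/10)ε.
Take δ = min(3/2, (9/10)ε). Then 0 < |y + 3| < δ gives both |y + 3| < 3/2 and |y + 3| < (9/10)ε, so |5/y + 5/3| < ε.

δ = min(3/2, (9/10)ε)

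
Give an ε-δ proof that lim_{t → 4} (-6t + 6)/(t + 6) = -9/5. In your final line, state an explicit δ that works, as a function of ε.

δ = min(5, (25/21)ε)

Let ε > 0. We want δ > 0 with 0 < |t − 4| < δ ⇒ |(-6t + 6)/(t + 6) + 9/5| < ε.
Combining over a common denominator, (-6t + 6)/(t + 6) + 9/5 = [(-6t + 6)·10 − (-18)·(t + 6)] / [10·(t + 6)] = -42(t − 4) / (10(t + 6)).
So |(-6t + 6)/(t + 6) + 9/5| = 42|t − 4| / (10·|t + 6|).
Require δ ≤ 5, so |t + 6| ≥ |10| − |t − 4| > 10 − 5 = 5.
Hence |(-6t + 6)/(t + 6) + 9/5| < 42|t − 4|/(10·5) = (21/25)|t − 4|, which is < ε once |t − 4| < (25/21)ε.
Take δ = min(5, (25/21)ε). Then 0 < |t − 4| < δ forces both bounds, so |(-6t + 6)/(t + 6) + 9/5| < ε.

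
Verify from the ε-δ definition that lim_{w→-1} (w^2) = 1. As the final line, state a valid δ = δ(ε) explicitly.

δ = min(1, ε/3)

Let ε > 0. We seek δ > 0 with 0 < |w + 1| < δ ⇒ |w^2 − 1| < ε.
Factor: w^2 − 1 = (w + 1)(w - 1), so |w^2 − 1| = |w + 1|·|w - 1|.
Restrict δ ≤ 1. Then |w + 1| < 1 gives |w| < 2, so by the triangle inequality |w - 1| ≤ 2 + 1 = 3.
Hence |w^2 − 1| ≤ 3|w + 1|, which is < ε once |w + 1| < ε/3.
Take δ = min(1, ε/3). If 0 < |w + 1| < δ then both bounds hold and |w^2 − 1| ≤ 3|w + 1| < 3·(ε/3) = ε.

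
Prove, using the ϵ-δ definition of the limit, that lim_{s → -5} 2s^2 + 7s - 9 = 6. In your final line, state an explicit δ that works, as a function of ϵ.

Let ϵ > 0. We want δ > 0 such that 0 < |s + 5| < δ implies |(2s^2 + 7s - 9) − 6| < ϵ.
(2s^2 + 7s - 9) − 6 = 2s^2 + 7s - 15 = (s + 5)(2s - 3).
So |(2s^2 + 7s - 9) − 6| = |s + 5|·|2s - 3|.
Require δ ≤ 2. Then |s + 5| < 2 gives |s| < 7, and by the triangle inequality |2s - 3| ≤ 2·7 + 3 = 17.
Hence |(2s^2 + 7s - 9) − 6| ≤ 17|s + 5| < ϵ provided |s + 5| < ϵ/17.
Take δ = min(2, ϵ/17). Then 0 < |s + 5| < δ gives both |s + 5| < 2 and |s + 5| < ϵ/17, so |(2s^2 + 7s - 9) − 6| < ϵ.

δ = min(2, ϵ/17)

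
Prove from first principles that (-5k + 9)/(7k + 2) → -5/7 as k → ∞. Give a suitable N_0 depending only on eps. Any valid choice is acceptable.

Let eps > 0 be given. For k ≥ 1, |(-5k + 9)/(7k + 2) + 5/7| = |73|/(7(7k + 2)) = 73/(7(7k + 2)).
Since 7k + 2 ≥ 7k for k ≥ 1, this is ≤ 73/(7·7k) = (73/49)/k.
So |(-5k + 9)/(7k + 2) + 5/7| < eps whenever k > (73/49)/eps.
Take N_0 = (73/49)/eps. If k > N_0 then |(-5k + 9)/(7k + 2) + 5/7| ≤ (73/49)/k < eps.

N_0 = (73/49)/eps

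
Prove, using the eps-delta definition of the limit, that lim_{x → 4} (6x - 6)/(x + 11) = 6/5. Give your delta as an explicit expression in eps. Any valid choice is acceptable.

Let eps > 0. We want delta > 0 with 0 < |x − 4| < delta ⇒ |(6x - 6)/(x + 11) − (6/5)| < eps.
Combining over a common denominator, (6x - 6)/(x + 11) − (6/5) = [(6x - 6)·15 − 18·(x + 11)] / [15·(x + 11)] = 72(x − 4) / (15(x + 11)).
So |(6x - 6)/(x + 11) − (6/5)| = 72|x − 4| / (15·|x + 11|).
Require delta ≤ 15/2, so |x + 11| ≥ |15| − |x − 4| > 15 − 15/2 = 15/2.
Hence |(6x - 6)/(x + 11) − (6/5)| < 72|x − 4|/(15·(15/2)) = (16/25)|x − 4|, which is < eps once |x − 4| < (25/16)eps.
Take delta = min(15/2, (25/16)eps). Then 0 < |x − 4| < delta forces both bounds, so |(6x - 6)/(x + 11) − (6/5)| < eps.

delta = min(15/2, (25/16)eps)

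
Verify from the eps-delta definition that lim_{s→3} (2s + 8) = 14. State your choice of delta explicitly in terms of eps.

delta = eps/2

Let eps > 0 be given. We need delta > 0 so that 0 < |s − 3| < delta implies |(2s + 8) − 14| < eps.
Since (2s + 8) − 14 = 2(s − 3), we have |(2s + 8) − 14| = 2|s − 3|.
So 2|s − 3| < eps exactly when |s − 3| < eps/2.
Choosing delta = eps/2 gives |(2s + 8) − 14| = 2|s − 3| < eps whenever |s − 3| < delta.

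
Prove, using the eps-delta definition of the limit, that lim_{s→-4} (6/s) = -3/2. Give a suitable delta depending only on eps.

delta = min(2, (4/3)eps)

Fix eps > 0. We seek delta > 0 such that 0 < |s + 4| < delta implies |6/s + 3/2| < eps.
|6/s + 3/2| = 6·|-4 − s|/(4·|s|) = 6|s + 4|/(4|s|).
Require delta ≤ 2 so that |s| > 4 − 2 = 2, hence 4|s| > 8.
Then |6/s + 3/2| < 6|s + 4|/8, which is < eps when |s + 4| < (4/3)eps.
Take delta = min(2, (4/3)eps). Then 0 < |s + 4| < delta gives both |s + 4| < 2 and |s + 4| < (4/3)eps, so |6/s + 3/2| < eps.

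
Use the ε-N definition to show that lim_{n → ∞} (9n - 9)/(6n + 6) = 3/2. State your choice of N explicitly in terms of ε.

N = 3/ε

Fix ε > 0. For n ≥ 1, |(9n - 9)/(6n + 6) − (3/2)| = |-108|/(6(6n + 6)) = 108/(6(6n + 6)).
Since 6n + 6 ≥ 6n for n ≥ 1, this is ≤ 108/(6·6n) = 3/n.
So |(9n - 9)/(6n + 6) − (3/2)| < ε whenever n > 3/ε.
Take N = 3/ε. If n > N then |(9n - 9)/(6n + 6) − (3/2)| ≤ 3/n < ε.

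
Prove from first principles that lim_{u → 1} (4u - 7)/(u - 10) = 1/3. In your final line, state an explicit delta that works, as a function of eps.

Let eps > 0. We want delta > 0 with 0 < |u − 1| < delta ⇒ |(4u - 7)/(u - 10) − (1/3)| < eps.
Combining over a common denominator, (4u - 7)/(u - 10) − (1/3) = [(4u - 7)·(-9) − (-3)·(u - 10)] / [(-9)·(u - 10)] = -33(u − 1) / ((-9)(u - 10)).
So |(4u - 7)/(u - 10) − (1/3)| = 33|u − 1| / (9·|u − 10|).
Require delta ≤ 9/2, so |u − 10| ≥ |-9| − |u − 1| > 9 − 9/2 = 9/2.
Hence |(4u - 7)/(u - 10) − (1/3)| < 33|u − 1|/(9·(9/2)) = (22/27)|u − 1|, which is < eps once |u − 1| < (27/22)eps.
Take delta = min(9/2, (27/22)eps). Then 0 < |u − 1| < delta forces both bounds, so |(4u - 7)/(u - 10) − (1/3)| < eps.

delta = min(9/2, (27/22)eps)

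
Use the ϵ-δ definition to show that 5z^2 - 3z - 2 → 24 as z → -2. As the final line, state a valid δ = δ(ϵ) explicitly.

δ = min(1, ϵ/28)

Suppose ϵ > 0. We want δ > 0 such that 0 < |z + 2| < δ implies |(5z^2 - 3z - 2) − 24| < ϵ.
(5z^2 - 3z - 2) − 24 = 5z^2 - 3z - 26 = (z + 2)(5z - 13).
So |(5z^2 - 3z - 2) − 24| = |z + 2|·|5z - 13|.
Require δ ≤ 1. Then |z + 2| < 1 gives |z| < 3, and by the triangle inequality |5z - 13| ≤ 5·3 + 13 = 28.
Hence |(5z^2 - 3z - 2) − 24| ≤ 28|z + 2| < ϵ provided |z + 2| < ϵ/28.
Choosing δ = min(1, ϵ/28) ensures both conditions, hence |(5z^2 - 3z - 2) − 24| < ϵ.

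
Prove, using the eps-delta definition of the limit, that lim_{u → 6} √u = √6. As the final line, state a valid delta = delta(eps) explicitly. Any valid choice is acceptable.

delta = min(6, √6·eps)

Let eps > 0 be given. We want delta > 0 such that 0 < |u − 6| < delta implies |√u − √6| < eps.
Multiplying by the conjugate, |√u − √6| = |u − 6|/(√u + √6).
Restrict delta ≤ 6 so that |u − 6| < 6 forces u > 0, and then √u + √6 > √6.
Hence |√u − √6| < |u − 6|/√6, which is < eps once |u − 6| < √6·eps.
Take delta = min(6, √6·eps). If 0 < |u − 6| < delta then u > 0 and |√u − √6| < |u − 6|/√6 < eps.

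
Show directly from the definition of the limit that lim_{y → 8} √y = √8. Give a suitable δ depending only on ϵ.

δ = min(8, √8·ϵ)

Let ϵ > 0 be given. We want δ > 0 such that 0 < |y − 8| < δ implies |√y − √8| < ϵ.
Rationalise: √y − √8 = (y − 8)/(√y + √8), so |√y − √8| = |y − 8|/(√y + √8).
Restrict δ ≤ 8 so that |y − 8| < 8 forces y > 0, and then √y + √8 > √8.
Hence |√y − √8| < |y − 8|/√8, which is < ϵ once |y − 8| < √8·ϵ.
Take δ = min(8, √8·ϵ). If 0 < |y − 8| < δ then y > 0 and |√y − √8| < |y − 8|/√8 < ϵ.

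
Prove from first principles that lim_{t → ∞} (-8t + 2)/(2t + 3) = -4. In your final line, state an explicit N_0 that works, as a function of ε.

N_0 = 7/ε

Let ε > 0. We seek N_0 > 0 such that t > N_0 implies |(-8t + 2)/(2t + 3) + 4| < ε.
(-8t + 2)/(2t + 3) + 4 = (2(-8t + 2) − (-8)(2t + 3)) / (2(2t + 3)) = 28/(2(2t + 3)).
For t > 0 we have 2t + 3 > 2t, so |(-8t + 2)/(2t + 3) + 4| = 28/(2(2t + 3)) < 28/(2·2t) = 7/t.
Thus |(-8t + 2)/(2t + 3) + 4| < ε whenever t > 7/ε.
Take N_0 = 7/ε. If t > N_0 then |(-8t + 2)/(2t + 3) + 4| < 7/t < ε.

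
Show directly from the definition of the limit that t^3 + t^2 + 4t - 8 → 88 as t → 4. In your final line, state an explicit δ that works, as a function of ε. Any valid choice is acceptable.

δ = min(1, ε/74)

Let ε > 0 be given. We want δ > 0 such that 0 < |t − 4| < δ implies |(t^3 + t^2 + 4t - 8) − 88| < ε.
(t^3 + t^2 + 4t - 8) − 88 = t^3 + t^2 + 4t - 96 = (t − 4)(t^2 + 5t + 24).
So |(t^3 + t^2 + 4t - 8) − 88| = |t − 4|·|t^2 + 5t + 24|.
Assume first that |t − 4| < 1, so |t| < 5. Then |t^2 + 5t + 24| ≤ 5^2 + 5·5 + 24 = 74.
Hence |(t^3 + t^2 + 4t - 8) − 88| ≤ 74|t − 4| < ε provided |t − 4| < ε/74.
Choosing δ = min(1, ε/74) ensures both conditions, hence |(t^3 + t^2 + 4t - 8) − 88| < ε.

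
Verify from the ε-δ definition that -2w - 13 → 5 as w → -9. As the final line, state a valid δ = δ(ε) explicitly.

Fix ε > 0. We need δ > 0 so that 0 < |w + 9| < δ implies |(-2w - 13) − 5| < ε.
Since (-2w - 13) − 5 = -2(w + 9), we have |(-2w - 13) − 5| = 2|w + 9|.
Thus it suffices that |w + 9| < ε/2.
Take δ = ε/2. If 0 < |w + 9| < δ then |(-2w - 13) − 5| = 2|w + 9| < 2·(ε/2) = ε.

δ = ε/2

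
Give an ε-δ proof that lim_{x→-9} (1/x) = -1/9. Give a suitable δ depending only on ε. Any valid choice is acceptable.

δ = min(9/2, (81/2)ε)

Fix ε > 0. We seek δ > 0 such that 0 < |x + 9| < δ implies |1/x + 1/9| < ε.
|1/x + 1/9| = |-9 − x|/(9·|x|) = |x + 9|/(9|x|).
Restrict δ ≤ 9/2. Then |x + 9| < 9/2 gives |x| > 9/2, so 9|x| > 81/2.
Then |1/x + 1/9| < |x + 9|/(81/2), which is < ε when |x + 9| < (81/2)ε.
Take δ = min(9/2, (81/2)ε). Then 0 < |x + 9| < δ gives both |x + 9| < 9/2 and |x + 9| < (81/2)ε, so |1/x + 1/9| < ε.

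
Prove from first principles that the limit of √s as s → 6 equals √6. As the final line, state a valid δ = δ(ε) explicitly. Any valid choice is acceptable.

δ = min(6, √6·ε)

Suppose ε > 0. We want δ > 0 such that 0 < |s − 6| < δ implies |√s − √6| < ε.
Multiplying by the conjugate, |√s − √6| = |s − 6|/(√s + √6).
Restrict δ ≤ 6 so that |s − 6| < 6 forces s > 0, and then √s + √6 > √6.
Hence |√s − √6| < |s − 6|/√6, which is < ε once |s − 6| < √6·ε.
Take δ = min(6, √6·ε). If 0 < |s − 6| < δ then s > 0 and |√s − √6| < |s − 6|/√6 < ε.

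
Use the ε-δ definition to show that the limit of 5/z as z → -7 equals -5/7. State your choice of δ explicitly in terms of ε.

δ = min(7/2, (49/10)ε)

Let ε > 0 be given. We seek δ > 0 such that 0 < |z + 7| < δ implies |5/z + 5/7| < ε.
|5/z + 5/7| = 5·|-7 − z|/(7·|z|) = 5|z + 7|/(7|z|).
Require δ ≤ 7/2 so that |z| > 7 − 7/2 = 7/2, hence 7|z| > 49/2.
Then |5/z + 5/7| < 5|z + 7|/(49/2), which is < ε when |z + 7| < (49/10)ε.
Take δ = min(7/2, (49/10)ε). Then 0 < |z + 7| < δ gives both |z + 7| < 7/2 and |z + 7| < (49/10)ε, so |5/z + 5/7| < ε.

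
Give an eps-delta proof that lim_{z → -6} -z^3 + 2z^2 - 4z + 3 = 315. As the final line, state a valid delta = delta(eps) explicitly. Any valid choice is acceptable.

delta = min(1, eps/157)

Fix eps > 0. We want delta > 0 such that 0 < |z + 6| < delta implies |(-z^3 + 2z^2 - 4z + 3) − 315| < eps.
(-z^3 + 2z^2 - 4z + 3) − 315 = -z^3 + 2z^2 - 4z - 312 = (z + 6)(-z^2 + 8z - 52).
So |(-z^3 + 2z^2 - 4z + 3) − 315| = |z + 6|·|-z^2 + 8z - 52|.
Assume first that |z + 6| < 1, so |z| < 7. Then |-z^2 + 8z - 52| ≤ 7^2 + 8·7 + 52 = 157.
Hence |(-z^3 + 2z^2 - 4z + 3) − 315| ≤ 157|z + 6| < eps provided |z + 6| < eps/157.
Take delta = min(1, eps/157). Then 0 < |z + 6| < delta gives both |z + 6| < 1 and |z + 6| < eps/157, so |(-z^3 + 2z^2 - 4z + 3) − 315| < eps.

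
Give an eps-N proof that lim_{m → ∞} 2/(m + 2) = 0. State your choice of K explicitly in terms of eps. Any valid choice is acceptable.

Fix eps > 0. For m ≥ 1, |2/(m + 2) − 0| = 2/(m + 2) ≤ 2/m.
We need 2/m < eps, i.e. m > 2/eps.
Take K = 2/eps. If m > K then |2/(m + 2)| ≤ 2/m < eps.

K = 2/eps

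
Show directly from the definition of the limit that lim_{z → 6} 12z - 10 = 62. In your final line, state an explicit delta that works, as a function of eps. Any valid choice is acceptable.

Fix eps > 0. We need delta > 0 so that 0 < |z − 6| < delta implies |(12z - 10) − 62| < eps.
|(12z - 10) − 62| = |12z - 72| = 12|z − 6|.
So 12|z − 6| < eps exactly when |z − 6| < eps/12.
Take delta = eps/12. If 0 < |z − 6| < delta then |(12z - 10) − 62| = 12|z − 6| < 12·(eps/12) = eps.

delta = eps/12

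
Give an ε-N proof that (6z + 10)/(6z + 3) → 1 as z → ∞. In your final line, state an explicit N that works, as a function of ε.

N = (7/6)/ε

Fix ε > 0. We seek N > 0 such that z > N implies |(6z + 10)/(6z + 3) − 1| < ε.
(6z + 10)/(6z + 3) − 1 = (6(6z + 10) − 6(6z + 3)) / (6(6z + 3)) = 42/(6(6z + 3)).
For z > 0 we have 6z + 3 > 6z, so |(6z + 10)/(6z + 3) − 1| = 42/(6(6z + 3)) < 42/(6·6z) = (7/6)/z.
Thus |(6z + 10)/(6z + 3) − 1| < ε whenever z > (7/6)/ε.
Take N = (7/6)/ε. If z > N then |(6z + 10)/(6z + 3) − 1| < (7/6)/z < ε.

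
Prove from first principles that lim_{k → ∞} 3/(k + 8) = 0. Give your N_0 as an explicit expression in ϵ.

N_0 = 3/ϵ

Let ϵ > 0 be given. For k ≥ 1, |3/(k + 8) − 0| = 3/(k + 8) ≤ 3/k.
We need 3/k < ϵ, i.e. k > 3/ϵ.
Take N_0 = 3/ϵ. If k > N_0 then |3/(k + 8)| ≤ 3/k < ϵ.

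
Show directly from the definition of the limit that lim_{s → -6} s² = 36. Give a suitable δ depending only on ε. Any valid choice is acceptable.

Let ε > 0 be given. We seek δ > 0 with 0 < |s + 6| < δ ⇒ |s² − 36| < ε.
Factor: s² − 36 = (s + 6)(s - 6), so |s² − 36| = |s + 6|·|s - 6|.
Impose δ ≤ 1 so that |s| < 7; then |s - 6| ≤ 13.
Hence |s² − 36| ≤ 13|s + 6|, which is < ε once |s + 6| < ε/13.
Take δ = min(1, ε/13). If 0 < |s + 6| < δ then both bounds hold and |s² − 36| ≤ 13|s + 6| < 13·(ε/13) = ε.

δ = min(1, ε/13)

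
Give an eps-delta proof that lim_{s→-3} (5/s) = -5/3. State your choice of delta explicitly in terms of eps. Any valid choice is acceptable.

Let eps > 0. We seek delta > 0 such that 0 < |s + 3| < delta implies |5/s + 5/3| < eps.
|5/s + 5/3| = 5·|-3 − s|/(3·|s|) = 5|s + 3|/(3|s|).
Restrict delta ≤ 3/2. Then |s + 3| < 3/2 gives |s| > 3/2, so 3|s| > 9/2.
Then |5/s + 5/3| < 5|s + 3|/(9/2), which is < eps when |s + 3| < (9/10)eps.
Take delta = min(3/2, (9/10)eps). Then 0 < |s + 3| < delta gives both |s + 3| < 3/2 and |s + 3| < (9/10)eps, so |5/s + 5/3| < eps.

delta = min(3/2, (9/10)eps)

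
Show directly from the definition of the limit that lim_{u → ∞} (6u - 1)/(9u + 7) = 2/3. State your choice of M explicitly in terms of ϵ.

M = (17/27)/ϵ

Fix ϵ > 0. We seek M > 0 such that u > M implies |(6u - 1)/(9u + 7) − (2/3)| < ϵ.
(6u - 1)/(9u + 7) − (2/3) = (9(6u - 1) − 6(9u + 7)) / (9(9u + 7)) = -51/(9(9u + 7)).
For u > 0 we have 9u + 7 > 9u, so |(6u - 1)/(9u + 7) − (2/3)| = 51/(9(9u + 7)) < 51/(9·9u) = (17/27)/u.
Thus |(6u - 1)/(9u + 7) − (2/3)| < ϵ whenever u > (17/27)/ϵ.
Take M = (17/27)/ϵ. If u > M then |(6u - 1)/(9u + 7) − (2/3)| < (17/27)/u < ϵ.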